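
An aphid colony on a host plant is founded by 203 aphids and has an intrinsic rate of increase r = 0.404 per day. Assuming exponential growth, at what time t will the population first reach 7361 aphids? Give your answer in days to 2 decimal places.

8.89 days

Set N₀·e^(rt) = 7361: e^(0.404·t) = 7361/203 = 36.261.
0.404·t = ln(36.261) = 3.5907, so t = 3.5907/0.404 = 8.888.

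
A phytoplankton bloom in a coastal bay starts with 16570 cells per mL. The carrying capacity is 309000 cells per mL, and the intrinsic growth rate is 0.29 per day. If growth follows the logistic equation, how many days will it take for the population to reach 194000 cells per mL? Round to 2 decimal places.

A = (K − N₀)/N₀ = (309000 − 16570)/16570 = 17.648.
Solve 309000/(1 + 17.648·e^(−0.29t)) = 194000: 1 + 17.648·e^(−0.29t) = 1.5928, so e^(−0.29t) = 0.033589.
−0.29·t = ln(0.033589) = -3.3936, so t = 3.3936/0.29 = 11.702.

11.70 days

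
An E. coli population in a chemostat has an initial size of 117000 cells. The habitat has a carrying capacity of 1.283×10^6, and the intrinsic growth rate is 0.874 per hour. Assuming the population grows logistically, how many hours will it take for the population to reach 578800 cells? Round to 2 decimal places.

2.41 hours

A = (K − N₀)/N₀ = (1.283×10^6 − 117000)/117000 = 9.9658.
Solve 1.283×10^6/(1 + 9.9658·e^(−0.874t)) = 578800: 1 + 9.9658·e^(−0.874t) = 2.2167, so e^(−0.874t) = 0.122083.
−0.874·t = ln(0.122083) = -2.1031, so t = 2.1031/0.874 = 2.4062.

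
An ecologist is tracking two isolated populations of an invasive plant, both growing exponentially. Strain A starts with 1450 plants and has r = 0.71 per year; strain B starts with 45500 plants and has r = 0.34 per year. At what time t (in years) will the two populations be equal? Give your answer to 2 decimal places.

Set 1450·e^(0.71t) = 45500·e^(0.34t).
e^((0.71 − 0.34)t) = 45500/1450 → e^(0.37·t) = 31.379.
0.37·t = ln(31.379) = 3.4461, so t = 3.4461/0.37 = 9.3139.

9.31 years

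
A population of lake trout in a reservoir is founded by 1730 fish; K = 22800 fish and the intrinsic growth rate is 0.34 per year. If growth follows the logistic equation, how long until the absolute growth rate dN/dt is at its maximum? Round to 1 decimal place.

7.4 years

Logistic growth is fastest at N = K/2 = 11400.
A = (K − N₀)/N₀ = 12.179. Set K/(1 + A·e^(−rt)) = K/2 → A·e^(−rt) = 1.
e^(−0.34t) = 1/12.179 = 0.0821073, so t = ln(12.179)/0.34 = 2.4997/0.34 = 7.3521.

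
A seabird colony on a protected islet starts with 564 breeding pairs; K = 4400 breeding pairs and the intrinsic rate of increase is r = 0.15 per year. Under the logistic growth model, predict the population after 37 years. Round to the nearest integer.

A = (K − N₀)/N₀ = (4400 − 564)/564 = 6.8014.
N(t) = K/(1 + A·e^(−rt)) = 4400/(1 + 6.8014×e^(−0.15×37)).
e^(−5.55) = 0.0038875; denominator = 1 + 6.8014×0.0038875 = 1.0264.
N = 4400/1.0264 = 4286.66.

4287 breeding pairs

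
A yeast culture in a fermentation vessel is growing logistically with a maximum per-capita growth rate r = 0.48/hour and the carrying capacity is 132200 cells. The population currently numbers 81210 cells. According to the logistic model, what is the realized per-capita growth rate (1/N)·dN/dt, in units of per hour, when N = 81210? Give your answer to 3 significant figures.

0.185 per hour

(1/N)·dN/dt = r(1 − N/K) = 0.48 × (1 − 81210/132200).
= 0.48 × 0.3857 = 0.18514.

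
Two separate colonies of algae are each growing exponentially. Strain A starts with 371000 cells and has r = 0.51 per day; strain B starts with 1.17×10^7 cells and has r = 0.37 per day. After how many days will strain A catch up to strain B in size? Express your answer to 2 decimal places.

24.65 days

Set 371000·e^(0.51t) = 1.17×10^7·e^(0.37t).
e^((0.51 − 0.37)t) = 1.17×10^7/371000 → e^(0.14·t) = 31.536.
0.14·t = ln(31.536) = 3.4511, so t = 3.4511/0.14 = 24.651.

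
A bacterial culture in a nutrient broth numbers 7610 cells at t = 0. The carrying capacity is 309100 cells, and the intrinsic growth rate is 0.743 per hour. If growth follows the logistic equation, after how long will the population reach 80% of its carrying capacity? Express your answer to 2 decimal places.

A = (K − N₀)/N₀ = (309100 − 7610)/7610 = 39.618.
Solve 309100/(1 + 39.618·e^(−0.743t)) = 247280: 1 + 39.618·e^(−0.743t) = 1.25, so e^(−0.743t) = 0.00631033.
−0.743·t = ln(0.00631033) = -5.0656, so t = 5.0656/0.743 = 6.8177.

6.82 hours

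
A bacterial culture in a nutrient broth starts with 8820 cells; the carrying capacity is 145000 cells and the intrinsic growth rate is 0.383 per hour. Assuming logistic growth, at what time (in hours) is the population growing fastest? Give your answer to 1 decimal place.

7.1 hours

Logistic growth is fastest at N = K/2 = 72500.
A = (K − N₀)/N₀ = 15.44. Set K/(1 + A·e^(−rt)) = K/2 → A·e^(−rt) = 1.
e^(−0.383t) = 1/15.44 = 0.0647672, so t = ln(15.44)/0.383 = 2.737/0.383 = 7.1461.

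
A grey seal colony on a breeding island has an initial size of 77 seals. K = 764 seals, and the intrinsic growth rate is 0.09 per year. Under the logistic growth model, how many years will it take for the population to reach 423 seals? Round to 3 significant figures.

26.7 years

A = (K − N₀)/N₀ = (764 − 77)/77 = 8.9221.
Solve 764/(1 + 8.9221·e^(−0.09t)) = 423: 1 + 8.9221·e^(−0.09t) = 1.8061, so e^(−0.09t) = 0.0903541.
−0.09·t = ln(0.0903541) = -2.404, so t = 2.404/0.09 = 26.711.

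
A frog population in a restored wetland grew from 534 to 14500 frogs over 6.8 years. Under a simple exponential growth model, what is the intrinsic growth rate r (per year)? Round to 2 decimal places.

0.49 per year

From N(t) = N₀·e^(rt): e^(r·6.8) = 14500/534 = 27.154.
r·6.8 = ln(27.154) = 3.3015, so r = 3.3015/6.8 = 0.48552.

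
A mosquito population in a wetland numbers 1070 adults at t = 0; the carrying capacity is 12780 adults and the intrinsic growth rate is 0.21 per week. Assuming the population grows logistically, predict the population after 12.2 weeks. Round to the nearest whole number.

6929 adults

A = (K − N₀)/N₀ = (12780 − 1070)/1070 = 10.944.
N(t) = K/(1 + A·e^(−rt)) = 12780/(1 + 10.944×e^(−0.21×12.2)).
e^(−2.562) = 0.07715; denominator = 1 + 10.944×0.07715 = 1.8443.
N = 12780/1.8443 = 6929.36.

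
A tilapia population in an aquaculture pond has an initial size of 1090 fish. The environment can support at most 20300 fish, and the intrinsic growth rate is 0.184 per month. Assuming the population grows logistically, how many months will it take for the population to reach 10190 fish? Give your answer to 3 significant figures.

15.6 months

A = (K − N₀)/N₀ = (20300 − 1090)/1090 = 17.624.
Solve 20300/(1 + 17.624·e^(−0.184t)) = 10190: 1 + 17.624·e^(−0.184t) = 1.9921, so e^(−0.184t) = 0.0562958.
−0.184·t = ln(0.0562958) = -2.8771, so t = 2.8771/0.184 = 15.637.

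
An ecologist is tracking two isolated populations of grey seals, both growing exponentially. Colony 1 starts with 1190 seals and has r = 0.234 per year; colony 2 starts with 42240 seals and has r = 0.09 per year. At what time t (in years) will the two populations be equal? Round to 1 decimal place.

Set 1190·e^(0.234t) = 42240·e^(0.09t).
e^((0.234 − 0.09)t) = 42240/1190 → e^(0.144·t) = 35.496.
0.144·t = ln(35.496) = 3.5694, so t = 3.5694/0.144 = 24.788.

24.8 years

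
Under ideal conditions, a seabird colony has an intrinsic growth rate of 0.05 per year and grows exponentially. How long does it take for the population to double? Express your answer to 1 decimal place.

13.9 years

Doubling time t_d = ln(2)/r = 0.6931/0.05 = 13.863.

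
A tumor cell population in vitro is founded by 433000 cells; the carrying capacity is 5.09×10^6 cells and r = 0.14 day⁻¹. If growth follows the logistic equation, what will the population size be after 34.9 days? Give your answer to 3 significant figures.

A = (K − N₀)/N₀ = (5.09×10^6 − 433000)/433000 = 10.755.
N(t) = K/(1 + A·e^(−rt)) = 5.09×10^6/(1 + 10.755×e^(−0.14×34.9)).
e^(−4.886) = 0.0075516; denominator = 1 + 10.755×0.0075516 = 1.0812.
N = 5.09×10^6/1.0812 = 4.707651×10^6.

4710000 cells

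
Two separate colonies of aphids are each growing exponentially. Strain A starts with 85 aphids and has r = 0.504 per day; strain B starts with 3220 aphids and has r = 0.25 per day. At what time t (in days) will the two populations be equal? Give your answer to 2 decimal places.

Set 85·e^(0.504t) = 3220·e^(0.25t).
e^((0.504 − 0.25)t) = 3220/85 → e^(0.254·t) = 37.882.
0.254·t = ln(37.882) = 3.6345, so t = 3.6345/0.254 = 14.309.

14.31 days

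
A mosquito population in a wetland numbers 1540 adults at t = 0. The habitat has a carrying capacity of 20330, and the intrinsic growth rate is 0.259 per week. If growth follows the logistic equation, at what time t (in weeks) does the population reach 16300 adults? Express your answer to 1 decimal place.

A = (K − N₀)/N₀ = (20330 − 1540)/1540 = 12.201.
Solve 20330/(1 + 12.201·e^(−0.259t)) = 16300: 1 + 12.201·e^(−0.259t) = 1.2472, so e^(−0.259t) = 0.0202634.
−0.259·t = ln(0.0202634) = -3.8989, so t = 3.8989/0.259 = 15.054.

15.1 weeks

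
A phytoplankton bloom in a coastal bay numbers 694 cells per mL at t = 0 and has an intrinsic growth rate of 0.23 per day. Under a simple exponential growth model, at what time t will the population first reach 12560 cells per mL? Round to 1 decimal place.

12.6 days

Set N₀·e^(rt) = 12560: e^(0.23·t) = 12560/694 = 18.098.
0.23·t = ln(18.098) = 2.8958, so t = 2.8958/0.23 = 12.59.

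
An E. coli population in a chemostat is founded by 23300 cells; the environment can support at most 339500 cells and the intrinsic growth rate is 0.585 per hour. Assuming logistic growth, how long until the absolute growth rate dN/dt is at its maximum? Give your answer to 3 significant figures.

4.46 hours

Logistic growth is fastest at N = K/2 = 169750.
A = (K − N₀)/N₀ = 13.571. Set K/(1 + A·e^(−rt)) = K/2 → A·e^(−rt) = 1.
e^(−0.585t) = 1/13.571 = 0.0736875, so t = ln(13.571)/0.585 = 2.6079/0.585 = 4.458.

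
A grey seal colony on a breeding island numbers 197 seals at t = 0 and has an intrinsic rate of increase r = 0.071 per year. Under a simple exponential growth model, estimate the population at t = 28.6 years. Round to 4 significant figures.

1501 seals

N(t) = N₀·e^(rt) = 197 × e^(0.071×28.6) = 197 × e^2.031.
e^2.031 ≈ 7.6187, so N ≈ 197 × 7.6187 = 1500.88.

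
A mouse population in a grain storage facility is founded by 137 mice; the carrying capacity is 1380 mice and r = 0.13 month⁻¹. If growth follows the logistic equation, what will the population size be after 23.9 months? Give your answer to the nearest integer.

982 mice

A = (K − N₀)/N₀ = (1380 − 137)/137 = 9.073.
N(t) = K/(1 + A·e^(−rt)) = 1380/(1 + 9.073×e^(−0.13×23.9)).
e^(−3.107) = 0.044735; denominator = 1 + 9.073×0.044735 = 1.4059.
N = 1380/1.4059 = 981.592.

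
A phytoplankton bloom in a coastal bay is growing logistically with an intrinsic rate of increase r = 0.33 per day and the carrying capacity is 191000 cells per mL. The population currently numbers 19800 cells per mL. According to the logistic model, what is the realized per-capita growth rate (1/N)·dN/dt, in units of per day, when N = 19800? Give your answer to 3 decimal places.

0.296 per day

(1/N)·dN/dt = r(1 − N/K) = 0.33 × (1 − 19800/191000).
= 0.33 × 0.89634 = 0.29579.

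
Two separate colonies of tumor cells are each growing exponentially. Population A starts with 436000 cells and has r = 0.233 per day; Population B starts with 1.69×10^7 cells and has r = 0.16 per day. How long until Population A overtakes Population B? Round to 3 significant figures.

50.1 days

Set 436000·e^(0.233t) = 1.69×10^7·e^(0.16t).
e^((0.233 − 0.16)t) = 1.69×10^7/436000 → e^(0.073·t) = 38.761.
0.073·t = ln(38.761) = 3.6574, so t = 3.6574/0.073 = 50.102.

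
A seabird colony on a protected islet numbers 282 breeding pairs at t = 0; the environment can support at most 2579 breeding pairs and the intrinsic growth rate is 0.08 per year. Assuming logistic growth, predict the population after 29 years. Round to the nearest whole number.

1432 breeding pairs

A = (K − N₀)/N₀ = (2579 − 282)/282 = 8.1454.
N(t) = K/(1 + A·e^(−rt)) = 2579/(1 + 8.1454×e^(−0.08×29)).
e^(−2.32) = 0.098274; denominator = 1 + 8.1454×0.098274 = 1.8005.
N = 2579/1.8005 = 1432.4.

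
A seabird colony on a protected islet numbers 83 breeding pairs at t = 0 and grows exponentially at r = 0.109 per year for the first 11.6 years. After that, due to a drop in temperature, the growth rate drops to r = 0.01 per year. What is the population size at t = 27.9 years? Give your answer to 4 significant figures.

Phase 1: N(11.6) = 83·e^(0.109×11.6) = 83·e^1.264 = 293.9.
Phase 2 runs for 27.9 − 11.6 = 16.3 years at r = 0.01.
N(27.9) = 293.9·e^(0.01×16.3) = 293.9·e^0.163 = 345.931.

345.9 breeding pairs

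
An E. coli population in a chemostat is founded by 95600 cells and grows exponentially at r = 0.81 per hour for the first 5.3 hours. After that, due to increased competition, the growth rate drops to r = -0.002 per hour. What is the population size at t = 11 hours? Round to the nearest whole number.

6917245 cells

Phase 1: N(5.3) = 95600·e^(0.81×5.3) = 95600·e^4.293 = 6.996553×10^6.
Phase 2 runs for 11 − 5.3 = 5.7 hours at r = -0.002.
N(11) = 6.996553×10^6·e^(-0.002×5.7) = 6.996553×10^6·e^-0.0114 = 6.917245×10^6.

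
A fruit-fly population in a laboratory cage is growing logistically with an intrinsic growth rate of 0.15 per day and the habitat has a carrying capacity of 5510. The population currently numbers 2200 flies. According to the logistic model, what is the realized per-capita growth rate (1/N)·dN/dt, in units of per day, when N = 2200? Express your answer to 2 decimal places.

0.09 per day

(1/N)·dN/dt = r(1 − N/K) = 0.15 × (1 − 2200/5510).
= 0.15 × 0.60073 = 0.090109.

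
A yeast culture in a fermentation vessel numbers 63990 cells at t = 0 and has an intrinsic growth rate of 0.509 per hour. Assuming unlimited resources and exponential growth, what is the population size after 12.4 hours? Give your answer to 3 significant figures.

N(t) = N₀·e^(rt) = 63990 × e^(0.509×12.4) = 63990 × e^6.312.
e^6.312 ≈ 550.93, so N ≈ 63990 × 550.93 = 3.525374×10^7.

35300000 cells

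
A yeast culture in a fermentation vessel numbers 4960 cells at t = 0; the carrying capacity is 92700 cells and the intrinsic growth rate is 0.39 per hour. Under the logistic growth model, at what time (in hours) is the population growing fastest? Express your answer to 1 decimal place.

7.4 hours

Logistic growth is fastest at N = K/2 = 46350.
A = (K − N₀)/N₀ = 17.69. Set K/(1 + A·e^(−rt)) = K/2 → A·e^(−rt) = 1.
e^(−0.39t) = 1/17.69 = 0.0565307, so t = ln(17.69)/0.39 = 2.873/0.39 = 7.3666.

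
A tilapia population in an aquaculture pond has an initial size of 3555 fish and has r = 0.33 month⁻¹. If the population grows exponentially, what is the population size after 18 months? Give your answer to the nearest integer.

1350669 fish

N(t) = N₀·e^(rt) = 3555 × e^(0.33×18) = 3555 × e^5.94.
e^5.94 ≈ 379.93, so N ≈ 3555 × 379.93 = 1.350669×10^6.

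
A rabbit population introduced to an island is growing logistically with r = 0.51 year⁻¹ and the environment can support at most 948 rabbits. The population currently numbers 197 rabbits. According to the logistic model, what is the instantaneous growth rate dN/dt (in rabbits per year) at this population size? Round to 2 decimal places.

dN/dt = rN(1 − N/K) = 0.51 × 197 × (1 − 197/948).
1 − 197/948 = 0.79219; dN/dt = 0.51 × 197 × 0.79219 = 79.592.

79.59 rabbits per year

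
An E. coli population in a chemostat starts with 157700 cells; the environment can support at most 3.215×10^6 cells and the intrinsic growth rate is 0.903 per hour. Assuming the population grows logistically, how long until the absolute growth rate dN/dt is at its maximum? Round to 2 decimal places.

Logistic growth is fastest at N = K/2 = 1.6075×10^6.
A = (K − N₀)/N₀ = 19.387. Set K/(1 + A·e^(−rt)) = K/2 → A·e^(−rt) = 1.
e^(−0.903t) = 1/19.387 = 0.0515815, so t = ln(19.387)/0.903 = 2.9646/0.903 = 3.283.

3.28 hours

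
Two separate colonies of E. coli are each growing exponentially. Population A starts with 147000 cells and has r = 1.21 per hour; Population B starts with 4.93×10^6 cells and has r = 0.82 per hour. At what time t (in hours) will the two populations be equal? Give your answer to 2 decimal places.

9.01 hours

Set 147000·e^(1.21t) = 4.93×10^6·e^(0.82t).
e^((1.21 − 0.82)t) = 4.93×10^6/147000 → e^(0.39·t) = 33.537.
0.39·t = ln(33.537) = 3.5127, so t = 3.5127/0.39 = 9.0068.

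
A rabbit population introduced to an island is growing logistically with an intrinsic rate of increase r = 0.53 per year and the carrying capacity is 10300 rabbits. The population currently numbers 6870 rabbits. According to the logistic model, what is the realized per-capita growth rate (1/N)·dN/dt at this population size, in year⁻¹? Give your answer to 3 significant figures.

0.176 per year

(1/N)·dN/dt = r(1 − N/K) = 0.53 × (1 − 6870/10300).
= 0.53 × 0.33301 = 0.1765.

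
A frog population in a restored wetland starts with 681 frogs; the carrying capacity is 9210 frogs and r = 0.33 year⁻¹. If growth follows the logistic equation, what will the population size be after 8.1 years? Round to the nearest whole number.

4939 frogs

A = (K − N₀)/N₀ = (9210 − 681)/681 = 12.524.
N(t) = K/(1 + A·e^(−rt)) = 9210/(1 + 12.524×e^(−0.33×8.1)).
e^(−2.673) = 0.069045; denominator = 1 + 12.524×0.069045 = 1.8647.
N = 9210/1.8647 = 4939.05.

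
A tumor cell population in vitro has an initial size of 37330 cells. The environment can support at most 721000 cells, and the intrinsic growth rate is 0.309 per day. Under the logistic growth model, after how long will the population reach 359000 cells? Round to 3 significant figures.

A = (K − N₀)/N₀ = (721000 − 37330)/37330 = 18.314.
Solve 721000/(1 + 18.314·e^(−0.309t)) = 359000: 1 + 18.314·e^(−0.309t) = 2.0084, so e^(−0.309t) = 0.0550587.
−0.309·t = ln(0.0550587) = -2.8994, so t = 2.8994/0.309 = 9.383.

9.38 days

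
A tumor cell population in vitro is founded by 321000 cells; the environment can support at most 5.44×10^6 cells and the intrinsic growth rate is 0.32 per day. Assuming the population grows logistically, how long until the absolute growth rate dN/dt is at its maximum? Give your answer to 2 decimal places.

8.65 days

Logistic growth is fastest at N = K/2 = 2.72×10^6.
A = (K − N₀)/N₀ = 15.947. Set K/(1 + A·e^(−rt)) = K/2 → A·e^(−rt) = 1.
e^(−0.32t) = 1/15.947 = 0.0627076, so t = ln(15.947)/0.32 = 2.7693/0.32 = 8.654.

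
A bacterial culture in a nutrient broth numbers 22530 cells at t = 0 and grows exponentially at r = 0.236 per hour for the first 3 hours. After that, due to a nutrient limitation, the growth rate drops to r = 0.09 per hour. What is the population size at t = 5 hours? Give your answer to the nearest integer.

54754 cells

Phase 1: N(3) = 22530·e^(0.236×3) = 22530·e^0.708 = 45734.3.
Phase 2 runs for 5 − 3 = 2 hours at r = 0.09.
N(5) = 45734.3·e^(0.09×2) = 45734.3·e^0.18 = 54753.9.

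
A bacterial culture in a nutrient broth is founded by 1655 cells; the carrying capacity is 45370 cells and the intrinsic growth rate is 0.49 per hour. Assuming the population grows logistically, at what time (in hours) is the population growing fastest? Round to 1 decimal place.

6.7 hours

Logistic growth is fastest at N = K/2 = 22685.
A = (K − N₀)/N₀ = 26.414. Set K/(1 + A·e^(−rt)) = K/2 → A·e^(−rt) = 1.
e^(−0.49t) = 1/26.414 = 0.0378589, so t = ln(26.414)/0.49 = 3.2739/0.49 = 6.6814.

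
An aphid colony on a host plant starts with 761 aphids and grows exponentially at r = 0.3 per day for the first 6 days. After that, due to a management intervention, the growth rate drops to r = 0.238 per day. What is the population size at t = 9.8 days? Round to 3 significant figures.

Phase 1: N(6) = 761·e^(0.3×6) = 761·e^1.8 = 4603.78.
Phase 2 runs for 9.8 − 6 = 3.8 days at r = 0.238.
N(9.8) = 4603.78·e^(0.238×3.8) = 4603.78·e^0.9044 = 11373.4.

11400 aphids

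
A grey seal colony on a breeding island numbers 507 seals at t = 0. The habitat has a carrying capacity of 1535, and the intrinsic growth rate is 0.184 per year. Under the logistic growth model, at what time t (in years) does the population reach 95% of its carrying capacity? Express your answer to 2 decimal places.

19.84 years

A = (K − N₀)/N₀ = (1535 − 507)/507 = 2.0276.
Solve 1535/(1 + 2.0276·e^(−0.184t)) = 1458.25: 1 + 2.0276·e^(−0.184t) = 1.0526, so e^(−0.184t) = 0.0259574.
−0.184·t = ln(0.0259574) = -3.6513, so t = 3.6513/0.184 = 19.844.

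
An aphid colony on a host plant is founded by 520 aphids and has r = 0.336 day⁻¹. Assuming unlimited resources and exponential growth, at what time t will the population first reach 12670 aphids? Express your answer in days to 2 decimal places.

9.50 days

Set N₀·e^(rt) = 12670: e^(0.336·t) = 12670/520 = 24.365.
0.336·t = ln(24.365) = 3.1932, so t = 3.1932/0.336 = 9.5035.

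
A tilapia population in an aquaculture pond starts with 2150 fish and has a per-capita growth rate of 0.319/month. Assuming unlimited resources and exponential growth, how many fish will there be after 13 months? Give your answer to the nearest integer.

135975 fish

N(t) = N₀·e^(rt) = 2150 × e^(0.319×13) = 2150 × e^4.147.
e^4.147 ≈ 63.244, so N ≈ 2150 × 63.244 = 135975.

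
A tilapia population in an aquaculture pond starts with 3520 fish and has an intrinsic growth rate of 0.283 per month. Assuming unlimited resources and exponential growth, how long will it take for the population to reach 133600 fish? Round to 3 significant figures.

12.8 months

Set N₀·e^(rt) = 133600: e^(0.283·t) = 133600/3520 = 37.955.
0.283·t = ln(37.955) = 3.6364, so t = 3.6364/0.283 = 12.849.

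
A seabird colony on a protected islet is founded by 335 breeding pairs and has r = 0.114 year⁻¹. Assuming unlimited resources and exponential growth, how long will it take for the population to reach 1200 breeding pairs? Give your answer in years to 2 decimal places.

11.19 years

Set N₀·e^(rt) = 1200: e^(0.114·t) = 1200/335 = 3.5821.
0.114·t = ln(3.5821) = 1.2759, so t = 1.2759/0.114 = 11.193.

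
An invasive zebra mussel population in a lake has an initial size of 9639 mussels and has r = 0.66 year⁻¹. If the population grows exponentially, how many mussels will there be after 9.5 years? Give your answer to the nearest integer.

5093993 mussels

N(t) = N₀·e^(rt) = 9639 × e^(0.66×9.5) = 9639 × e^6.27.
e^6.27 ≈ 528.48, so N ≈ 9639 × 528.48 = 5.093993×10^6.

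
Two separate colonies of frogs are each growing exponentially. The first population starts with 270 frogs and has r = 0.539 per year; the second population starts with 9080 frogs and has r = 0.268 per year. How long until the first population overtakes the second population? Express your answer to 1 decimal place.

Set 270·e^(0.539t) = 9080·e^(0.268t).
e^((0.539 − 0.268)t) = 9080/270 → e^(0.271·t) = 33.63.
0.271·t = ln(33.63) = 3.5154, so t = 3.5154/0.271 = 12.972.

13.0 years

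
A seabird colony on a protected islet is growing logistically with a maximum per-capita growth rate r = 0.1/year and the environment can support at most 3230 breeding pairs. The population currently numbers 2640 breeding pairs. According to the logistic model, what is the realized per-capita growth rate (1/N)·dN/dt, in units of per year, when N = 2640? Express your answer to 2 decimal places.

(1/N)·dN/dt = r(1 − N/K) = 0.1 × (1 − 2640/3230).
= 0.1 × 0.18266 = 0.018266.

0.02 per year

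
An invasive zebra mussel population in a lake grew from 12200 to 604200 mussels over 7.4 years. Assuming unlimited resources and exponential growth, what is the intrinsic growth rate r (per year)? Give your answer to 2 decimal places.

0.53 per year

From N(t) = N₀·e^(rt): e^(r·7.4) = 604200/12200 = 49.525.
r·7.4 = ln(49.525) = 3.9025, so r = 3.9025/7.4 = 0.52736.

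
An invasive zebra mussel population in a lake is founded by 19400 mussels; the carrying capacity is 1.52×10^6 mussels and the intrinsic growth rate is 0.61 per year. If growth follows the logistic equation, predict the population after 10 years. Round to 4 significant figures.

A = (K − N₀)/N₀ = (1.52×10^6 − 19400)/19400 = 77.351.
N(t) = K/(1 + A·e^(−rt)) = 1.52×10^6/(1 + 77.351×e^(−0.61×10)).
e^(−6.1) = 0.0022429; denominator = 1 + 77.351×0.0022429 = 1.1735.
N = 1.52×10^6/1.1735 = 1.295285×10^6.

1295000 mussels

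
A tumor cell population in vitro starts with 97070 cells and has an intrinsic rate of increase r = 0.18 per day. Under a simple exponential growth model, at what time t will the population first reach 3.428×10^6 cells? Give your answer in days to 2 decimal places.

Set N₀·e^(rt) = 3.428×10^6: e^(0.18·t) = 3.428×10^6/97070 = 35.315.
0.18·t = ln(35.315) = 3.5643, so t = 3.5643/0.18 = 19.802.

19.80 days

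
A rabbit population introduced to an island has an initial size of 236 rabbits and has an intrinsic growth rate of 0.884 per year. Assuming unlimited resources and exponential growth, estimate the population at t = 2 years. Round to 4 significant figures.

N(t) = N₀·e^(rt) = 236 × e^(0.884×2) = 236 × e^1.768.
e^1.768 ≈ 5.8591, so N ≈ 236 × 5.8591 = 1382.75.

1383 rabbits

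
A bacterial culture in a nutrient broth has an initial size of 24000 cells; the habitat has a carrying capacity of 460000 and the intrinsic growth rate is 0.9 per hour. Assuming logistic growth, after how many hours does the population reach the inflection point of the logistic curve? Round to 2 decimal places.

3.22 hours

Logistic growth is fastest at N = K/2 = 230000.
A = (K − N₀)/N₀ = 18.167. Set K/(1 + A·e^(−rt)) = K/2 → A·e^(−rt) = 1.
e^(−0.9t) = 1/18.167 = 0.0550459, so t = ln(18.167)/0.9 = 2.8996/0.9 = 3.2218.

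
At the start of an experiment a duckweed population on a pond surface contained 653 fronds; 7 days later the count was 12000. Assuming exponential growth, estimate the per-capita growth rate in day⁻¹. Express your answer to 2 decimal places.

0.42 per day

From N(t) = N₀·e^(rt): e^(r·7) = 12000/653 = 18.377.
r·7 = ln(18.377) = 2.9111, so r = 2.9111/7 = 0.41587.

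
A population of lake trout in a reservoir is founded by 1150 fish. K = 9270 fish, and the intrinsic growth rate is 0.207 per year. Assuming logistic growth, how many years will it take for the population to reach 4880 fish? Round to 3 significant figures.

9.95 years

A = (K − N₀)/N₀ = (9270 − 1150)/1150 = 7.0609.
Solve 9270/(1 + 7.0609·e^(−0.207t)) = 4880: 1 + 7.0609·e^(−0.207t) = 1.8996, so e^(−0.207t) = 0.127405.
−0.207·t = ln(0.127405) = -2.0604, so t = 2.0604/0.207 = 9.9535.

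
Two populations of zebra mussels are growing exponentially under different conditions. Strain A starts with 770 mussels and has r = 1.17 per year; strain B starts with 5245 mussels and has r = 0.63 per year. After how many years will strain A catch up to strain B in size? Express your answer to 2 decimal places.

3.55 years

Set 770·e^(1.17t) = 5245·e^(0.63t).
e^((1.17 − 0.63)t) = 5245/770 → e^(0.54·t) = 6.8117.
0.54·t = ln(6.8117) = 1.9186, so t = 1.9186/0.54 = 3.553.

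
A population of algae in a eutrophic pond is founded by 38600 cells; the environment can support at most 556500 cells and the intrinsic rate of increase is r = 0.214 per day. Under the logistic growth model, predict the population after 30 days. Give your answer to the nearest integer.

544599 cells

A = (K − N₀)/N₀ = (556500 − 38600)/38600 = 13.417.
N(t) = K/(1 + A·e^(−rt)) = 556500/(1 + 13.417×e^(−0.214×30)).
e^(−6.42) = 0.0016287; denominator = 1 + 13.417×0.0016287 = 1.0219.
N = 556500/1.0219 = 544599.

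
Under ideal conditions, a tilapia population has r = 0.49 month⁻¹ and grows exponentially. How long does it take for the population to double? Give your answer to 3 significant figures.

Doubling time t_d = ln(2)/r = 0.6931/0.49 = 1.4146.

1.41 months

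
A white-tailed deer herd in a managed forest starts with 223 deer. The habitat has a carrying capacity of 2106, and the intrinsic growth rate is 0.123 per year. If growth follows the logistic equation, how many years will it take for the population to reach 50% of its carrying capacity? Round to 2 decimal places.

A = (K − N₀)/N₀ = (2106 − 223)/223 = 8.4439.
Solve 2106/(1 + 8.4439·e^(−0.123t)) = 1053: 1 + 8.4439·e^(−0.123t) = 2, so e^(−0.123t) = 0.118428.
−0.123·t = ln(0.118428) = -2.1334, so t = 2.1334/0.123 = 17.345.

17.35 years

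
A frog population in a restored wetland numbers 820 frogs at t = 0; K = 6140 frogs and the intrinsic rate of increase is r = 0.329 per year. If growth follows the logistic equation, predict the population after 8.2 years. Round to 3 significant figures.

A = (K − N₀)/N₀ = (6140 − 820)/820 = 6.4878.
N(t) = K/(1 + A·e^(−rt)) = 6140/(1 + 6.4878×e^(−0.329×8.2)).
e^(−2.698) = 0.067354; denominator = 1 + 6.4878×0.067354 = 1.437.
N = 6140/1.437 = 4272.86.

4270 frogs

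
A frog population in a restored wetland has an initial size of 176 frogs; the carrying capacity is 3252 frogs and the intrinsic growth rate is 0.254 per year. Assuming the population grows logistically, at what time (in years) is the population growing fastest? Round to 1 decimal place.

Logistic growth is fastest at N = K/2 = 1626.
A = (K − N₀)/N₀ = 17.477. Set K/(1 + A·e^(−rt)) = K/2 → A·e^(−rt) = 1.
e^(−0.254t) = 1/17.477 = 0.0572172, so t = ln(17.477)/0.254 = 2.8609/0.254 = 11.263.

11.3 years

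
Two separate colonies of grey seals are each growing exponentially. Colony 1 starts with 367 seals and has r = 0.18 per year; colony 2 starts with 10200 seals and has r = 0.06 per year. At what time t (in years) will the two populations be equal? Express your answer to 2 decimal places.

27.71 years

Set 367·e^(0.18t) = 10200·e^(0.06t).
e^((0.18 − 0.06)t) = 10200/367 → e^(0.12·t) = 27.793.
0.12·t = ln(27.793) = 3.3248, so t = 3.3248/0.12 = 27.707.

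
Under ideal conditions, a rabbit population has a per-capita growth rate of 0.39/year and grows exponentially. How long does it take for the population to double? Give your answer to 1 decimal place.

Doubling time t_d = ln(2)/r = 0.6931/0.39 = 1.7773.

1.8 years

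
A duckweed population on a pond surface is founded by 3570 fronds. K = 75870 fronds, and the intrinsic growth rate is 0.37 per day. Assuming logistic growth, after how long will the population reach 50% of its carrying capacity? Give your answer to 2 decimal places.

A = (K − N₀)/N₀ = (75870 − 3570)/3570 = 20.252.
Solve 75870/(1 + 20.252·e^(−0.37t)) = 37935: 1 + 20.252·e^(−0.37t) = 2, so e^(−0.37t) = 0.0493776.
−0.37·t = ln(0.0493776) = -3.0083, so t = 3.0083/0.37 = 8.1304.

8.13 days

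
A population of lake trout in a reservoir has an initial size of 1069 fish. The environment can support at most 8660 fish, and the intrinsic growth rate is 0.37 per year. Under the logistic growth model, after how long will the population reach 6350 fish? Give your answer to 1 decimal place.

A = (K − N₀)/N₀ = (8660 − 1069)/1069 = 7.101.
Solve 8660/(1 + 7.101·e^(−0.37t)) = 6350: 1 + 7.101·e^(−0.37t) = 1.3638, so e^(−0.37t) = 0.0512291.
−0.37·t = ln(0.0512291) = -2.9714, so t = 2.9714/0.37 = 8.0309.

8.0 years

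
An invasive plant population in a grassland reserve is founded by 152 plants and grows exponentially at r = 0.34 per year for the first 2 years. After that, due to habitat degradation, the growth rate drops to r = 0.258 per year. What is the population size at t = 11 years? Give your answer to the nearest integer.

3059 plants

Phase 1: N(2) = 152·e^(0.34×2) = 152·e^0.68 = 300.029.
Phase 2 runs for 11 − 2 = 9 years at r = 0.258.
N(11) = 300.029·e^(0.258×9) = 300.029·e^2.322 = 3059.11.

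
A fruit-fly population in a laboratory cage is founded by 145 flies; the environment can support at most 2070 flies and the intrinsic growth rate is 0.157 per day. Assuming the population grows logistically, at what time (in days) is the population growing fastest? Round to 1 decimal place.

16.5 days

Logistic growth is fastest at N = K/2 = 1035.
A = (K − N₀)/N₀ = 13.276. Set K/(1 + A·e^(−rt)) = K/2 → A·e^(−rt) = 1.
e^(−0.157t) = 1/13.276 = 0.0753247, so t = ln(13.276)/0.157 = 2.5859/0.157 = 16.471.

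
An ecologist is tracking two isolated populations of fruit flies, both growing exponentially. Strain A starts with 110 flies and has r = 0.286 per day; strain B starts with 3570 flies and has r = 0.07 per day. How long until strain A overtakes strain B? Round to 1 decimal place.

Set 110·e^(0.286t) = 3570·e^(0.07t).
e^((0.286 − 0.07)t) = 3570/110 → e^(0.216·t) = 32.455.
0.216·t = ln(32.455) = 3.4798, so t = 3.4798/0.216 = 16.11.

16.1 days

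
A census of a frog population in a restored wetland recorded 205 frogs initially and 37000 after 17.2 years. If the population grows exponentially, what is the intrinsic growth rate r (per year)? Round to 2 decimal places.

From N(t) = N₀·e^(rt): e^(r·17.2) = 37000/205 = 180.49.
r·17.2 = ln(180.49) = 5.1957, so r = 5.1957/17.2 = 0.30207.

0.30 per year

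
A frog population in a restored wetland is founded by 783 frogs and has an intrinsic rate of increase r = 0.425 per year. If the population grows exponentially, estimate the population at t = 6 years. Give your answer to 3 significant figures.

10000 frogs

N(t) = N₀·e^(rt) = 783 × e^(0.425×6) = 783 × e^2.55.
e^2.55 ≈ 12.807, so N ≈ 783 × 12.807 = 10028.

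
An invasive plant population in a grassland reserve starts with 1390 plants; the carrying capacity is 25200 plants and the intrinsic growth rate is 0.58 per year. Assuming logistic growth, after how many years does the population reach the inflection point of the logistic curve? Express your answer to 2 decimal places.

4.90 years

Logistic growth is fastest at N = K/2 = 12600.
A = (K − N₀)/N₀ = 17.129. Set K/(1 + A·e^(−rt)) = K/2 → A·e^(−rt) = 1.
e^(−0.58t) = 1/17.129 = 0.0583788, so t = ln(17.129)/0.58 = 2.8408/0.58 = 4.8979.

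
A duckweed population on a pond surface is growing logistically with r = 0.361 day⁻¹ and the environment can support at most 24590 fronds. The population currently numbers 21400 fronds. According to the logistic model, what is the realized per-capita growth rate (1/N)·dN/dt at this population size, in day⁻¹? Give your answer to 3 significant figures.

0.0468 per day

(1/N)·dN/dt = r(1 − N/K) = 0.361 × (1 − 21400/24590).
= 0.361 × 0.12973 = 0.046832.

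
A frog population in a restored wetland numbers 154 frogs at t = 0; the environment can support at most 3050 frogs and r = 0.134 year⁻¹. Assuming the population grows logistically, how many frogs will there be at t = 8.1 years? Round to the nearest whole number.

A = (K − N₀)/N₀ = (3050 − 154)/154 = 18.805.
N(t) = K/(1 + A·e^(−rt)) = 3050/(1 + 18.805×e^(−0.134×8.1)).
e^(−1.085) = 0.33777; denominator = 1 + 18.805×0.33777 = 7.3518.
N = 3050/7.3518 = 414.866.

415 frogs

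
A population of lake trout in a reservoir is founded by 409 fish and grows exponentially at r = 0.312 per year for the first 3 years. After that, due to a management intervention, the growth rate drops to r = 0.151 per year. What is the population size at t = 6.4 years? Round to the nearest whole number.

Phase 1: N(3) = 409·e^(0.312×3) = 409·e^0.936 = 1042.85.
Phase 2 runs for 6.4 − 3 = 3.4 years at r = 0.151.
N(6.4) = 1042.85·e^(0.151×3.4) = 1042.85·e^0.5134 = 1742.57.

1743 fish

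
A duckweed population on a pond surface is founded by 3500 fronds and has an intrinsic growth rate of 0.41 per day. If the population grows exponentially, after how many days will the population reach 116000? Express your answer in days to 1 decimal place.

Set N₀·e^(rt) = 116000: e^(0.41·t) = 116000/3500 = 33.143.
0.41·t = ln(33.143) = 3.5008, so t = 3.5008/0.41 = 8.5386.

8.5 days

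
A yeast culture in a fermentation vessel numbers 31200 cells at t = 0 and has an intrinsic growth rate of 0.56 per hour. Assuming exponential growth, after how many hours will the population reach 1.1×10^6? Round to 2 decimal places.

Set N₀·e^(rt) = 1.1×10^6: e^(0.56·t) = 1.1×10^6/31200 = 35.256.
0.56·t = ln(35.256) = 3.5626, so t = 3.5626/0.56 = 6.3619.

6.36 hours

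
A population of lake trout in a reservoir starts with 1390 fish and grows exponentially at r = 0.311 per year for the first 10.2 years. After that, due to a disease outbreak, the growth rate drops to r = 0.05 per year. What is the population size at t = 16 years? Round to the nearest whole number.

Phase 1: N(10.2) = 1390·e^(0.311×10.2) = 1390·e^3.172 = 33165.3.
Phase 2 runs for 16 − 10.2 = 5.8 years at r = 0.05.
N(16) = 33165.3·e^(0.05×5.8) = 33165.3·e^0.29 = 44323.

44323 fish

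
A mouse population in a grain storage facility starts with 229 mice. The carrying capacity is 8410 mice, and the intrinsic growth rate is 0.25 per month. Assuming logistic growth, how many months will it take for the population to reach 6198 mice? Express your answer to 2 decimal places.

A = (K − N₀)/N₀ = (8410 − 229)/229 = 35.725.
Solve 8410/(1 + 35.725·e^(−0.25t)) = 6198: 1 + 35.725·e^(−0.25t) = 1.3569, so e^(−0.25t) = 0.00998993.
−0.25·t = ln(0.00998993) = -4.6062, so t = 4.6062/0.25 = 18.425.

18.42 months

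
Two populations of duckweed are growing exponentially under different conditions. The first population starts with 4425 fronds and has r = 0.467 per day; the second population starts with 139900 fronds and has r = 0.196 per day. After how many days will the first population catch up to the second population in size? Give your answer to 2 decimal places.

Set 4425·e^(0.467t) = 139900·e^(0.196t).
e^((0.467 − 0.196)t) = 139900/4425 → e^(0.271·t) = 31.616.
0.271·t = ln(31.616) = 3.4537, so t = 3.4537/0.271 = 12.744.

12.74 days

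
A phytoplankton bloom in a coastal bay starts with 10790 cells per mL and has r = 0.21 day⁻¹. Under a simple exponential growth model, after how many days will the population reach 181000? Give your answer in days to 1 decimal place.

Set N₀·e^(rt) = 181000: e^(0.21·t) = 181000/10790 = 16.775.
0.21·t = ln(16.775) = 2.8199, so t = 2.8199/0.21 = 13.428.

13.4 days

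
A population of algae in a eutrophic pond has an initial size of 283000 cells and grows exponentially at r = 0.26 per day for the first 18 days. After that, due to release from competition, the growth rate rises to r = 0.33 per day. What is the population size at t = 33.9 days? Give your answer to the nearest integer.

5794657311 cells

Phase 1: N(18) = 283000·e^(0.26×18) = 283000·e^4.68 = 3.049893×10^7.
Phase 2 runs for 33.9 − 18 = 15.9 days at r = 0.33.
N(33.9) = 3.049893×10^7·e^(0.33×15.9) = 3.049893×10^7·e^5.247 = 5.794657×10^9.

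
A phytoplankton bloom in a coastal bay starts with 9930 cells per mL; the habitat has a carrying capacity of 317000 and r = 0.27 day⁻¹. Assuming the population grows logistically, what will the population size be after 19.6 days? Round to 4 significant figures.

A = (K − N₀)/N₀ = (317000 − 9930)/9930 = 30.923.
N(t) = K/(1 + A·e^(−rt)) = 317000/(1 + 30.923×e^(−0.27×19.6)).
e^(−5.292) = 0.0050317; denominator = 1 + 30.923×0.0050317 = 1.1556.
N = 317000/1.1556 = 274317.

274300 cells per mL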